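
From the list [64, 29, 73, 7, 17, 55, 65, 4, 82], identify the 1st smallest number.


Sort ascending: [4, 7, 17, 29, 55, 64, 65, 73, 82]
The 1st element (1-indexed) is at index 0.
Value = 4
Final answer: 4


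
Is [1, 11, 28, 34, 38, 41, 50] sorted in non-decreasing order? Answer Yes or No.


Check consecutive pairs:
  1 <= 11? True
  11 <= 28? True
  28 <= 34? True
  34 <= 38? True
  38 <= 41? True
  41 <= 50? True
Every consecutive pair is in order, so the list is non-decreasing.
Final answer: Yes


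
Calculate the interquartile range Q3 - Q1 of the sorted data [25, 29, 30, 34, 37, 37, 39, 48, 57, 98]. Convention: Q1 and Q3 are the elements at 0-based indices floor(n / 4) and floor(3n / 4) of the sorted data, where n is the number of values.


The data has n = 10 elements.
Q1 index = floor(10 / 4) = floor(2.5) = 2; Q3 index = floor(3 * 10 / 4) = floor(7.5) = 7
Q1 = element at index 2 = 30
Q3 = element at index 7 = 48
IQR = 48 - 30 = 18
Final answer: 18


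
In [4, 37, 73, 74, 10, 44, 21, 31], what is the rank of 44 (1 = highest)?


Sort descending: [74, 73, 44, 37, 31, 21, 10, 4]
Find 44 in the sorted list.
44 is at position 3.
Final answer: 3


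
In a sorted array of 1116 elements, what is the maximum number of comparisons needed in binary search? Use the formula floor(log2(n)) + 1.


Binary search halves the search space each step.
Maximum comparisons = floor(log2(1116)) + 1
log2(1116) = 10.1241
floor(log2(1116)) = 10, so 10 + 1 = 11
Final answer: 11


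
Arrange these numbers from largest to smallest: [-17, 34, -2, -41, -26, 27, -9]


Original list: [-17, 34, -2, -41, -26, 27, -9]
Repeatedly take the largest remaining element:
  Remaining [-17, 34, -2, -41, -26, 27, -9] -> largest is 34
  Remaining [-17, -2, -41, -26, 27, -9] -> largest is 27
  Remaining [-17, -2, -41, -26, -9] -> largest is -2
  Remaining [-17, -41, -26, -9] -> largest is -9
  Remaining [-17, -41, -26] -> largest is -17
  Remaining [-41, -26] -> largest is -26
  Remaining [-41] -> largest is -41
Collecting the picks in order gives the descending list.
Final answer: [34, 27, -2, -9, -17, -26, -41]


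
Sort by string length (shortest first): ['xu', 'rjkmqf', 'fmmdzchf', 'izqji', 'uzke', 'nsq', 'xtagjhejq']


Compute lengths:
  'xu' has length 2
  'rjkmqf' has length 6
  'fmmdzchf' has length 8
  'izqji' has length 5
  'uzke' has length 4
  'nsq' has length 3
  'xtagjhejq' has length 9
Lengths in increasing order: 2 < 3 < 4 < 5 < 6 < 8 < 9
Listing the words in that order gives the answer.
Final answer: ['xu', 'nsq', 'uzke', 'izqji', 'rjkmqf', 'fmmdzchf', 'xtagjhejq']


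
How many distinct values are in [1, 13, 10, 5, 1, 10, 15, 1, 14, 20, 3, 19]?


List all unique values:
Distinct values: [1, 3, 5, 10, 13, 14, 15, 19, 20]
Count = 9
Final answer: 9


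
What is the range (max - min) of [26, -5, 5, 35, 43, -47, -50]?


Maximum value: 43
Minimum value: -50
Range = 43 - (-50) = 93
Final answer: 93


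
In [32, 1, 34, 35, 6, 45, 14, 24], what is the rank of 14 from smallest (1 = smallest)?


Sort ascending: [1, 6, 14, 24, 32, 34, 35, 45]
Find 14 in the sorted list.
14 is at position 3 (1-indexed).
Final answer: 3


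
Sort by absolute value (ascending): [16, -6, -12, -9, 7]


Compute absolute values:
  |16| = 16
  |-6| = 6
  |-12| = 12
  |-9| = 9
  |7| = 7
Absolute values in increasing order: 6 < 7 < 9 < 12 < 16
Listing the original numbers in that order gives the answer.
Final answer: [-6, 7, -9, -12, 16]


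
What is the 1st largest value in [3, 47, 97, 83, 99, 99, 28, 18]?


Sort descending: [99, 99, 97, 83, 47, 28, 18, 3]
The 1st element (1-indexed) is at index 0.
Value = 99
Final answer: 99


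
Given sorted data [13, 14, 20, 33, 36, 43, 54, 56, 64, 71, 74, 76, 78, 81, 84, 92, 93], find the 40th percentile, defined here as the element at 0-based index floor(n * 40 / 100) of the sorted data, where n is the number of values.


The dataset has n = 17 elements.
Index = floor(17 * 40 / 100) = floor(680 / 100) = floor(6.8) = 6
Counting from index 0 in the sorted data, the element at index 6 is 54.
Final answer: 54


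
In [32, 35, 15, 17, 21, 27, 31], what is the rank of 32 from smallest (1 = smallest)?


Sort ascending: [15, 17, 21, 27, 31, 32, 35]
Find 32 in the sorted list.
32 is at position 6 (1-indexed).
Final answer: 6


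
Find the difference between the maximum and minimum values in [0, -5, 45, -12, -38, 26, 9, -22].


Maximum value: 45
Minimum value: -38
Range = 45 - (-38) = 83
Final answer: 83


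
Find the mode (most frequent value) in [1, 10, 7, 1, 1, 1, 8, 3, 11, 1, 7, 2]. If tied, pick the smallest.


Count the frequency of each value:
  1 appears 5 time(s)
  2 appears 1 time(s)
  3 appears 1 time(s)
  7 appears 2 time(s)
  8 appears 1 time(s)
  10 appears 1 time(s)
  11 appears 1 time(s)
Maximum frequency is 5.
Only 1 reaches that frequency, so it is the mode.
Final answer: 1


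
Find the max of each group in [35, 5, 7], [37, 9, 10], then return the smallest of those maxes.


Find max of each group:
  Group 1: [35, 5, 7] -> max = 35
  Group 2: [37, 9, 10] -> max = 37
Maxes: [35, 37]
Minimum of maxes = 35
Final answer: 35


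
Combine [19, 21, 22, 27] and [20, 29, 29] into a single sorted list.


List A: [19, 21, 22, 27]
List B: [20, 29, 29]
Repeatedly compare the front elements and take the smaller:
  19 vs 20 -> take 19
  21 vs 20 -> take 20
  21 vs 29 -> take 21
  22 vs 29 -> take 22
  27 vs 29 -> take 27
  A is exhausted; append the rest of B: [29, 29]
Final answer: [19, 20, 21, 22, 27, 29, 29]


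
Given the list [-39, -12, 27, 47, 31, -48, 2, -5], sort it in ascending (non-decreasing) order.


Original list: [-39, -12, 27, 47, 31, -48, 2, -5]
Repeatedly take the smallest remaining element:
  Remaining [-39, -12, 27, 47, 31, -48, 2, -5] -> smallest is -48
  Remaining [-39, -12, 27, 47, 31, 2, -5] -> smallest is -39
  Remaining [-12, 27, 47, 31, 2, -5] -> smallest is -12
  Remaining [27, 47, 31, 2, -5] -> smallest is -5
  Remaining [27, 47, 31, 2] -> smallest is 2
  Remaining [27, 47, 31] -> smallest is 27
  Remaining [47, 31] -> smallest is 31
  Remaining [47] -> smallest is 47
Collecting the picks in order gives the sorted list.
Final answer: [-48, -39, -12, -5, 2, 27, 31, 47]


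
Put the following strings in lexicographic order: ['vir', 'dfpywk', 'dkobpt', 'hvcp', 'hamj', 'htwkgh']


Compare strings character by character (the first differing letter decides):
  'dfpywk' < 'dkobpt' since 'f' < 'k' at position 2
  'dkobpt' < 'hamj' since 'd' < 'h' at position 1
  'hamj' < 'htwkgh' since 'a' < 't' at position 2
  'htwkgh' < 'hvcp' since 't' < 'v' at position 2
  'hvcp' < 'vir' since 'h' < 'v' at position 1
Chaining these comparisons gives the alphabetical order.
Final answer: ['dfpywk', 'dkobpt', 'hamj', 'htwkgh', 'hvcp', 'vir']


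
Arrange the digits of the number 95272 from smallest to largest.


The number 95272 has digits: 9, 5, 2, 7, 2
Sorted: 2, 2, 5, 7, 9
Joining the sorted digits gives the result.
Final answer: 22579


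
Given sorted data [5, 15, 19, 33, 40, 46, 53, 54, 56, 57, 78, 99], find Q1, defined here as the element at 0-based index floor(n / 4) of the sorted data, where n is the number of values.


The list has n = 12 elements.
Q1 index = floor(12 / 4) = floor(3) = 3
Counting from index 0 in the sorted data, the element at index 3 is 33.
Final answer: 33


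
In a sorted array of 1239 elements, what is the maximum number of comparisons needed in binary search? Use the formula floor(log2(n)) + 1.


Binary search halves the search space each step.
Maximum comparisons = floor(log2(1239)) + 1
log2(1239) = 10.275
floor(log2(1239)) = 10, so 10 + 1 = 11
Final answer: 11


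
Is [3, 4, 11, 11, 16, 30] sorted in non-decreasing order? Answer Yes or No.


Check consecutive pairs:
  3 <= 4? True
  4 <= 11? True
  11 <= 11? True
  11 <= 16? True
  16 <= 30? True
Every consecutive pair is in order, so the list is non-decreasing.
Final answer: Yes


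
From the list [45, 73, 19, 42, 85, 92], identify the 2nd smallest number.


Sort ascending: [19, 42, 45, 73, 85, 92]
The 2nd element (1-indexed) is at index 1.
Value = 42
Final answer: 42


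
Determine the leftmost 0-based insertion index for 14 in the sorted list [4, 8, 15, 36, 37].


List is sorted: [4, 8, 15, 36, 37]
We need the leftmost position where 14 can be inserted, i.e. the first index whose element is >= 14 (or the end of the list if none is).
Binary search with low=0, high=5 (0-based indices):
  low=0, high=5, mid=2: a[2]=15 >= 14, so high = 2
  low=0, high=2, mid=1: a[1]=8 < 14, so low = 2
Now low = high = 2, so the insertion index is 2.
Final answer: 2


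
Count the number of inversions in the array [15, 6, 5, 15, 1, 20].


For each element, count the later elements that are smaller than it:
  15 (index 0): smaller elements after it = [6, 5, 1] -> 3
  6 (index 1): smaller elements after it = [5, 1] -> 2
  5 (index 2): smaller elements after it = [1] -> 1
  15 (index 3): smaller elements after it = [1] -> 1
  1 (index 4): smaller elements after it = [] -> 0
Total inversions = 3 + 2 + 1 + 1 + 0 = 7
Final answer: 7


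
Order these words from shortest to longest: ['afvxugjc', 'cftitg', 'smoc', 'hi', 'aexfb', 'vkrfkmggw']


Compute lengths:
  'afvxugjc' has length 8
  'cftitg' has length 6
  'smoc' has length 4
  'hi' has length 2
  'aexfb' has length 5
  'vkrfkmggw' has length 9
Lengths in increasing order: 2 < 4 < 5 < 6 < 8 < 9
Listing the words in that order gives the answer.
Final answer: ['hi', 'smoc', 'aexfb', 'cftitg', 'afvxugjc', 'vkrfkmggw']


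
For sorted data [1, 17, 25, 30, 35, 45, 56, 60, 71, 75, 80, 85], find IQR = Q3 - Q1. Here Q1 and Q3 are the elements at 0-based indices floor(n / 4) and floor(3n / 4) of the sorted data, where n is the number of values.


The data has n = 12 elements.
Q1 index = floor(12 / 4) = floor(3) = 3; Q3 index = floor(3 * 12 / 4) = floor(9) = 9
Q1 = element at index 3 = 30
Q3 = element at index 9 = 75
IQR = 75 - 30 = 45
Final answer: 45


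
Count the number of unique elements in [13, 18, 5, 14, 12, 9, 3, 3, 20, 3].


List all unique values:
Distinct values: [3, 5, 9, 12, 13, 14, 18, 20]
Count = 8
Final answer: 8


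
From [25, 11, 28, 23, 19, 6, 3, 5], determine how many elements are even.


Check each element:
  25 is odd
  11 is odd
  28 is even
  23 is odd
  19 is odd
  6 is even
  3 is odd
  5 is odd
Evens: [28, 6]
Count of evens = 2
Final answer: 2


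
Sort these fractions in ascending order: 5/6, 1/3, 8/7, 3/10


Convert to decimal for comparison:
  5/6 = 0.8333
  1/3 = 0.3333
  8/7 = 1.1429
  3/10 = 0.3
Decimals in increasing order: 0.3 < 0.3333 < 0.8333 < 1.1429
Writing each back as its fraction gives the sorted order.
Final answer: 3/10, 1/3, 5/6, 8/7


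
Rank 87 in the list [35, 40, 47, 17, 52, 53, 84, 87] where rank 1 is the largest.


Sort descending: [87, 84, 53, 52, 47, 40, 35, 17]
Find 87 in the sorted list.
87 is at position 1.
Final answer: 1


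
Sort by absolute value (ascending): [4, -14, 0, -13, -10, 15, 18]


Compute absolute values:
  |4| = 4
  |-14| = 14
  |0| = 0
  |-13| = 13
  |-10| = 10
  |15| = 15
  |18| = 18
Absolute values in increasing order: 0 < 4 < 10 < 13 < 14 < 15 < 18
Listing the original numbers in that order gives the answer.
Final answer: [0, 4, -10, -13, -14, 15, 18]


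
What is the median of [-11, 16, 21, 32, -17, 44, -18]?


First, sort the list: [-18, -17, -11, 16, 21, 32, 44]
The list has 7 elements (odd count).
The middle index is 3 (0-based), and the element there is 16.
Final answer: 16


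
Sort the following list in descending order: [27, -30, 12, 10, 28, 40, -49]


Original list: [27, -30, 12, 10, 28, 40, -49]
Repeatedly take the largest remaining element:
  Remaining [27, -30, 12, 10, 28, 40, -49] -> largest is 40
  Remaining [27, -30, 12, 10, 28, -49] -> largest is 28
  Remaining [27, -30, 12, 10, -49] -> largest is 27
  Remaining [-30, 12, 10, -49] -> largest is 12
  Remaining [-30, 10, -49] -> largest is 10
  Remaining [-30, -49] -> largest is -30
  Remaining [-49] -> largest is -49
Collecting the picks in order gives the descending list.
Final answer: [40, 28, 27, 12, 10, -30, -49]


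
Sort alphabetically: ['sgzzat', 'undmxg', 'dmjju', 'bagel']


Compare strings character by character (the first differing letter decides):
  'bagel' < 'dmjju' since 'b' < 'd' at position 1
  'dmjju' < 'sgzzat' since 'd' < 's' at position 1
  'sgzzat' < 'undmxg' since 's' < 'u' at position 1
Chaining these comparisons gives the alphabetical order.
Final answer: ['bagel', 'dmjju', 'sgzzat', 'undmxg']


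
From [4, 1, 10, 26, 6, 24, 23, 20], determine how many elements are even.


Check each element:
  4 is even
  1 is odd
  10 is even
  26 is even
  6 is even
  24 is even
  23 is odd
  20 is even
Evens: [4, 10, 26, 6, 24, 20]
Count of evens = 6
Final answer: 6


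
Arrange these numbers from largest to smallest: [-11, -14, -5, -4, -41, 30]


Original list: [-11, -14, -5, -4, -41, 30]
Repeatedly take the largest remaining element:
  Remaining [-11, -14, -5, -4, -41, 30] -> largest is 30
  Remaining [-11, -14, -5, -4, -41] -> largest is -4
  Remaining [-11, -14, -5, -41] -> largest is -5
  Remaining [-11, -14, -41] -> largest is -11
  Remaining [-14, -41] -> largest is -14
  Remaining [-41] -> largest is -41
Collecting the picks in order gives the descending list.
Final answer: [30, -4, -5, -11, -14, -41]


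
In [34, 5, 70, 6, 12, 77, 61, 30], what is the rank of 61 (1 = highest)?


Sort descending: [77, 70, 61, 34, 30, 12, 6, 5]
Find 61 in the sorted list.
61 is at position 3.
Final answer: 3


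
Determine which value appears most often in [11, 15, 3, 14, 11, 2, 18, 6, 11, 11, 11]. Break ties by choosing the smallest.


Count the frequency of each value:
  2 appears 1 time(s)
  3 appears 1 time(s)
  6 appears 1 time(s)
  11 appears 5 time(s)
  14 appears 1 time(s)
  15 appears 1 time(s)
  18 appears 1 time(s)
Maximum frequency is 5.
Only 11 reaches that frequency, so it is the mode.
Final answer: 11


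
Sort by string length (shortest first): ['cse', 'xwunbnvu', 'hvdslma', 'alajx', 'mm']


Compute lengths:
  'cse' has length 3
  'xwunbnvu' has length 8
  'hvdslma' has length 7
  'alajx' has length 5
  'mm' has length 2
Lengths in increasing order: 2 < 3 < 5 < 7 < 8
Listing the words in that order gives the answer.
Final answer: ['mm', 'cse', 'alajx', 'hvdslma', 'xwunbnvu']


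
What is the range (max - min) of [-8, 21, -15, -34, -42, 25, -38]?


Maximum value: 25
Minimum value: -42
Range = 25 - (-42) = 67
Final answer: 67


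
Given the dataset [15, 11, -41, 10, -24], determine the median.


First, sort the list: [-41, -24, 10, 11, 15]
The list has 5 elements (odd count).
The middle index is 2 (0-based), and the element there is 10.
Final answer: 10


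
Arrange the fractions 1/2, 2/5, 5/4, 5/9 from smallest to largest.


Convert to decimal for comparison:
  1/2 = 0.5
  2/5 = 0.4
  5/4 = 1.25
  5/9 = 0.5556
Decimals in increasing order: 0.4 < 0.5 < 0.5556 < 1.25
Writing each back as its fraction gives the sorted order.
Final answer: 2/5, 1/2, 5/9, 5/4


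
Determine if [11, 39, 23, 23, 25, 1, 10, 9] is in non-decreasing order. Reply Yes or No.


Check consecutive pairs:
  11 <= 39? True
  39 <= 23? False
  23 <= 23? True
  23 <= 25? True
  25 <= 1? False
  1 <= 10? True
  10 <= 9? False
3 consecutive pair(s) are out of order, so the list is not sorted.
Final answer: No


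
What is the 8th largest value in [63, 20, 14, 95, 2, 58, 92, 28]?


Sort descending: [95, 92, 63, 58, 28, 20, 14, 2]
The 8th element (1-indexed) is at index 7.
Value = 2
Final answer: 2


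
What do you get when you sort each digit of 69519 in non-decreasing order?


The number 69519 has digits: 6, 9, 5, 1, 9
Sorted: 1, 5, 6, 9, 9
Joining the sorted digits gives the result.
Final answer: 15699


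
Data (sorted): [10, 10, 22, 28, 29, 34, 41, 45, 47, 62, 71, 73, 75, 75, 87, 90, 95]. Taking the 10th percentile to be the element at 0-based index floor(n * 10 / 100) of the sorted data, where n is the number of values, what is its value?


The dataset has n = 17 elements.
Index = floor(17 * 10 / 100) = floor(170 / 100) = floor(1.7) = 1
Counting from index 0 in the sorted data, the element at index 1 is 10.
Final answer: 10


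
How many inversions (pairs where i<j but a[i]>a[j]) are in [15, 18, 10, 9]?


For each element, count the later elements that are smaller than it:
  15 (index 0): smaller elements after it = [10, 9] -> 2
  18 (index 1): smaller elements after it = [10, 9] -> 2
  10 (index 2): smaller elements after it = [9] -> 1
Total inversions = 2 + 2 + 1 = 5
Final answer: 5


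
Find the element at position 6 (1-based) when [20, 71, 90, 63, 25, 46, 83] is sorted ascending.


Sort ascending: [20, 25, 46, 63, 71, 83, 90]
The 6th element (1-indexed) is at index 5.
Value = 83
Final answer: 83


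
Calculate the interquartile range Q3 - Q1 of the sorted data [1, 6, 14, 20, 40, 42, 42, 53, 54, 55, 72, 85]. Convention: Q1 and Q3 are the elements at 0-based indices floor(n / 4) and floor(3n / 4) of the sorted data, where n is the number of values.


The data has n = 12 elements.
Q1 index = floor(12 / 4) = floor(3) = 3; Q3 index = floor(3 * 12 / 4) = floor(9) = 9
Q1 = element at index 3 = 20
Q3 = element at index 9 = 55
IQR = 55 - 20 = 35
Final answer: 35


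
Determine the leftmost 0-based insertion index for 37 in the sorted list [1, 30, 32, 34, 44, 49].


List is sorted: [1, 30, 32, 34, 44, 49]
We need the leftmost position where 37 can be inserted, i.e. the first index whose element is >= 37 (or the end of the list if none is).
Binary search with low=0, high=6 (0-based indices):
  low=0, high=6, mid=3: a[3]=34 < 37, so low = 4
  low=4, high=6, mid=5: a[5]=49 >= 37, so high = 5
  low=4, high=5, mid=4: a[4]=44 >= 37, so high = 4
Now low = high = 4, so the insertion index is 4.
Final answer: 4


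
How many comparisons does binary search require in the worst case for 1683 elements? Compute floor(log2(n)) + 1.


Binary search halves the search space each step.
Maximum comparisons = floor(log2(1683)) + 1
log2(1683) = 10.7168
floor(log2(1683)) = 10, so 10 + 1 = 11
Final answer: 11


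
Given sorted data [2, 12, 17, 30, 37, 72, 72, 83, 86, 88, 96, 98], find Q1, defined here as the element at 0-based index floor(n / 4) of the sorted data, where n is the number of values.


The list has n = 12 elements.
Q1 index = floor(12 / 4) = floor(3) = 3
Counting from index 0 in the sorted data, the element at index 3 is 30.
Final answer: 30


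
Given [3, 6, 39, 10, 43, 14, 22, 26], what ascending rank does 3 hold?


Sort ascending: [3, 6, 10, 14, 22, 26, 39, 43]
Find 3 in the sorted list.
3 is at position 1 (1-indexed).
Final answer: 1


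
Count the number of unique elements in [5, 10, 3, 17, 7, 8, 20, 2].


List all unique values:
Distinct values: [2, 3, 5, 7, 8, 10, 17, 20]
Count = 8
Final answer: 8


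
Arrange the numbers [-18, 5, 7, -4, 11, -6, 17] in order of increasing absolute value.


Compute absolute values:
  |-18| = 18
  |5| = 5
  |7| = 7
  |-4| = 4
  |11| = 11
  |-6| = 6
  |17| = 17
Absolute values in increasing order: 4 < 5 < 6 < 7 < 11 < 17 < 18
Listing the original numbers in that order gives the answer.
Final answer: [-4, 5, -6, 7, 11, 17, -18]


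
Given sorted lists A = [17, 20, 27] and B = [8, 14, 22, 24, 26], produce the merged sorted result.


List A: [17, 20, 27]
List B: [8, 14, 22, 24, 26]
Repeatedly compare the front elements and take the smaller:
  17 vs 8 -> take 8
  17 vs 14 -> take 14
  17 vs 22 -> take 17
  20 vs 22 -> take 20
  27 vs 22 -> take 22
  27 vs 24 -> take 24
  27 vs 26 -> take 26
  B is exhausted; append the rest of A: [27]
Final answer: [8, 14, 17, 20, 22, 24, 26, 27]


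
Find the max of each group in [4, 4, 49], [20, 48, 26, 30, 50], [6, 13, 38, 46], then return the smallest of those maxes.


Find max of each group:
  Group 1: [4, 4, 49] -> max = 49
  Group 2: [20, 48, 26, 30, 50] -> max = 50
  Group 3: [6, 13, 38, 46] -> max = 46
Maxes: [49, 50, 46]
Minimum of maxes = 46
Final answer: 46


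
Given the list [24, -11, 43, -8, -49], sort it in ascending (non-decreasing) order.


Original list: [24, -11, 43, -8, -49]
Repeatedly take the smallest remaining element:
  Remaining [24, -11, 43, -8, -49] -> smallest is -49
  Remaining [24, -11, 43, -8] -> smallest is -11
  Remaining [24, 43, -8] -> smallest is -8
  Remaining [24, 43] -> smallest is 24
  Remaining [43] -> smallest is 43
Collecting the picks in order gives the sorted list.
Final answer: [-49, -11, -8, 24, 43]


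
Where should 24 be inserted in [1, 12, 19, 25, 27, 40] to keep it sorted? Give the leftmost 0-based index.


List is sorted: [1, 12, 19, 25, 27, 40]
We need the leftmost position where 24 can be inserted, i.e. the first index whose element is >= 24 (or the end of the list if none is).
Binary search with low=0, high=6 (0-based indices):
  low=0, high=6, mid=3: a[3]=25 >= 24, so high = 3
  low=0, high=3, mid=1: a[1]=12 < 24, so low = 2
  low=2, high=3, mid=2: a[2]=19 < 24, so low = 3
Now low = high = 3, so the insertion index is 3.
Final answer: 3


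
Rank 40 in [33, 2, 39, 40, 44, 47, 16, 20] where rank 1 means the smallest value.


Sort ascending: [2, 16, 20, 33, 39, 40, 44, 47]
Find 40 in the sorted list.
40 is at position 6 (1-indexed).
Final answer: 6


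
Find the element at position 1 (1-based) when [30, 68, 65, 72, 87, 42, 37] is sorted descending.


Sort descending: [87, 72, 68, 65, 42, 37, 30]
The 1st element (1-indexed) is at index 0.
Value = 87
Final answer: 87


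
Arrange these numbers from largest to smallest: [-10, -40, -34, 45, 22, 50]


Original list: [-10, -40, -34, 45, 22, 50]
Repeatedly take the largest remaining element:
  Remaining [-10, -40, -34, 45, 22, 50] -> largest is 50
  Remaining [-10, -40, -34, 45, 22] -> largest is 45
  Remaining [-10, -40, -34, 22] -> largest is 22
  Remaining [-10, -40, -34] -> largest is -10
  Remaining [-40, -34] -> largest is -34
  Remaining [-40] -> largest is -40
Collecting the picks in order gives the descending list.
Final answer: [50, 45, 22, -10, -34, -40]


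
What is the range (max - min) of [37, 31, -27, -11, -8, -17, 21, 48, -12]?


Maximum value: 48
Minimum value: -27
Range = 48 - (-27) = 75
Final answer: 75


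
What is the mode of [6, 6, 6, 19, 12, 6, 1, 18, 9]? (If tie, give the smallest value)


Count the frequency of each value:
  1 appears 1 time(s)
  6 appears 4 time(s)
  9 appears 1 time(s)
  12 appears 1 time(s)
  18 appears 1 time(s)
  19 appears 1 time(s)
Maximum frequency is 4.
Only 6 reaches that frequency, so it is the mode.
Final answer: 6


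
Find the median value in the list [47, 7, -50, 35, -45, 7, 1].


First, sort the list: [-50, -45, 1, 7, 7, 35, 47]
The list has 7 elements (odd count).
The middle index is 3 (0-based), and the element there is 7.
Final answer: 7


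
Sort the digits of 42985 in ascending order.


The number 42985 has digits: 4, 2, 9, 8, 5
Sorted: 2, 4, 5, 8, 9
Joining the sorted digits gives the result.
Final answer: 24589


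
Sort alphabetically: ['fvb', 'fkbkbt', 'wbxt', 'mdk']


Compare strings character by character (the first differing letter decides):
  'fkbkbt' < 'fvb' since 'k' < 'v' at position 2
  'fvb' < 'mdk' since 'f' < 'm' at position 1
  'mdk' < 'wbxt' since 'm' < 'w' at position 1
Chaining these comparisons gives the alphabetical order.
Final answer: ['fkbkbt', 'fvb', 'mdk', 'wbxt']


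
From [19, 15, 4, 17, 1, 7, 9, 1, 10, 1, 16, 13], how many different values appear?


List all unique values:
Distinct values: [1, 4, 7, 9, 10, 13, 15, 16, 17, 19]
Count = 10
Final answer: 10


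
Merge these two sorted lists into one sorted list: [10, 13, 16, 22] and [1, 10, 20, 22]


List A: [10, 13, 16, 22]
List B: [1, 10, 20, 22]
Repeatedly compare the front elements and take the smaller:
  10 vs 1 -> take 1
  10 vs 10 -> take 10
  13 vs 10 -> take 10
  13 vs 20 -> take 13
  16 vs 20 -> take 16
  22 vs 20 -> take 20
  22 vs 22 -> take 22
  A is exhausted; append the rest of B: [22]
Final answer: [1, 10, 10, 13, 16, 20, 22, 22]


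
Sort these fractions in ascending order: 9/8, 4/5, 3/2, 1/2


Convert to decimal for comparison:
  9/8 = 1.125
  4/5 = 0.8
  3/2 = 1.5
  1/2 = 0.5
Decimals in increasing order: 0.5 < 0.8 < 1.125 < 1.5
Writing each back as its fraction gives the sorted order.
Final answer: 1/2, 4/5, 9/8, 3/2


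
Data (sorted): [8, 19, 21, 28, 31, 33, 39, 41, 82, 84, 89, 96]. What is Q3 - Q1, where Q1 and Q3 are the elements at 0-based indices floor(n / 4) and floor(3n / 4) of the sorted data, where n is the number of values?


The data has n = 12 elements.
Q1 index = floor(12 / 4) = floor(3) = 3; Q3 index = floor(3 * 12 / 4) = floor(9) = 9
Q1 = element at index 3 = 28
Q3 = element at index 9 = 84
IQR = 84 - 28 = 56
Final answer: 56


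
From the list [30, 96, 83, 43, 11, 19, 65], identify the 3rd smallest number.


Sort ascending: [11, 19, 30, 43, 65, 83, 96]
The 3rd element (1-indexed) is at index 2.
Value = 30
Final answer: 30


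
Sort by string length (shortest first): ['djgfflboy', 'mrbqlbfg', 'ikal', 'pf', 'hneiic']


Compute lengths:
  'djgfflboy' has length 9
  'mrbqlbfg' has length 8
  'ikal' has length 4
  'pf' has length 2
  'hneiic' has length 6
Lengths in increasing order: 2 < 4 < 6 < 8 < 9
Listing the words in that order gives the answer.
Final answer: ['pf', 'ikal', 'hneiic', 'mrbqlbfg', 'djgfflboy']


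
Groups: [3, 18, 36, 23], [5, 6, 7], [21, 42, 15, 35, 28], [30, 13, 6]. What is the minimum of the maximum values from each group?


Find max of each group:
  Group 1: [3, 18, 36, 23] -> max = 36
  Group 2: [5, 6, 7] -> max = 7
  Group 3: [21, 42, 15, 35, 28] -> max = 42
  Group 4: [30, 13, 6] -> max = 30
Maxes: [36, 7, 42, 30]
Minimum of maxes = 7
Final answer: 7


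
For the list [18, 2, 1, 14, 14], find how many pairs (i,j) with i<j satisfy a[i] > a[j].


For each element, count the later elements that are smaller than it:
  18 (index 0): smaller elements after it = [2, 1, 14, 14] -> 4
  2 (index 1): smaller elements after it = [1] -> 1
  1 (index 2): smaller elements after it = [] -> 0
  14 (index 3): smaller elements after it = [] -> 0
Total inversions = 4 + 1 + 0 + 0 = 5
Final answer: 5


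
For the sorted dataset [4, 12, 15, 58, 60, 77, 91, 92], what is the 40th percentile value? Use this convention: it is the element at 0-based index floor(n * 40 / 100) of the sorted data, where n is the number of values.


The dataset has n = 8 elements.
Index = floor(8 * 40 / 100) = floor(320 / 100) = floor(3.2) = 3
Counting from index 0 in the sorted data, the element at index 3 is 58.
Final answer: 58


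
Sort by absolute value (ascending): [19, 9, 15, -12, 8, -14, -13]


Compute absolute values:
  |19| = 19
  |9| = 9
  |15| = 15
  |-12| = 12
  |8| = 8
  |-14| = 14
  |-13| = 13
Absolute values in increasing order: 8 < 9 < 12 < 13 < 14 < 15 < 19
Listing the original numbers in that order gives the answer.
Final answer: [8, 9, -12, -13, -14, 15, 19]


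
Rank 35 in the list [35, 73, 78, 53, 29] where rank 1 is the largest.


Sort descending: [78, 73, 53, 35, 29]
Find 35 in the sorted list.
35 is at position 4.
Final answer: 4


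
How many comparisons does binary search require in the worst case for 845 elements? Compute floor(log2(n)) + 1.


Binary search halves the search space each step.
Maximum comparisons = floor(log2(845)) + 1
log2(845) = 9.7228
floor(log2(845)) = 9, so 9 + 1 = 10
Final answer: 10


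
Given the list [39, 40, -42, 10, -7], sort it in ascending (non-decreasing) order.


Original list: [39, 40, -42, 10, -7]
Repeatedly take the smallest remaining element:
  Remaining [39, 40, -42, 10, -7] -> smallest is -42
  Remaining [39, 40, 10, -7] -> smallest is -7
  Remaining [39, 40, 10] -> smallest is 10
  Remaining [39, 40] -> smallest is 39
  Remaining [40] -> smallest is 40
Collecting the picks in order gives the sorted list.
Final answer: [-42, -7, 10, 39, 40]


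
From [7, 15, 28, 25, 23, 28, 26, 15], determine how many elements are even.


Check each element:
  7 is odd
  15 is odd
  28 is even
  25 is odd
  23 is odd
  28 is even
  26 is even
  15 is odd
Evens: [28, 28, 26]
Count of evens = 3
Final answer: 3


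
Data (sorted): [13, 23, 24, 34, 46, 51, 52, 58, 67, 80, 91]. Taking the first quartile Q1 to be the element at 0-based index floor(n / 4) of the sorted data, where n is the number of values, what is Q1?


The list has n = 11 elements.
Q1 index = floor(11 / 4) = floor(2.75) = 2
Counting from index 0 in the sorted data, the element at index 2 is 24.
Final answer: 24


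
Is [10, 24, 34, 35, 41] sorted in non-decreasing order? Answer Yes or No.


Check consecutive pairs:
  10 <= 24? True
  24 <= 34? True
  34 <= 35? True
  35 <= 41? True
Every consecutive pair is in order, so the list is non-decreasing.
Final answer: Yes


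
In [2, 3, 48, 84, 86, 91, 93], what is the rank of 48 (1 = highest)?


Sort descending: [93, 91, 86, 84, 48, 3, 2]
Find 48 in the sorted list.
48 is at position 5.
Final answer: 5


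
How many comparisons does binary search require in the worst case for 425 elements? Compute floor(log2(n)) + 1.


Binary search halves the search space each step.
Maximum comparisons = floor(log2(425)) + 1
log2(425) = 8.7313
floor(log2(425)) = 8, so 8 + 1 = 9
Final answer: 9


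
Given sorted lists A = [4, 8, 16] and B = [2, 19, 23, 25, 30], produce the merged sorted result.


List A: [4, 8, 16]
List B: [2, 19, 23, 25, 30]
Repeatedly compare the front elements and take the smaller:
  4 vs 2 -> take 2
  4 vs 19 -> take 4
  8 vs 19 -> take 8
  16 vs 19 -> take 16
  A is exhausted; append the rest of B: [19, 23, 25, 30]
Final answer: [2, 4, 8, 16, 19, 23, 25, 30]


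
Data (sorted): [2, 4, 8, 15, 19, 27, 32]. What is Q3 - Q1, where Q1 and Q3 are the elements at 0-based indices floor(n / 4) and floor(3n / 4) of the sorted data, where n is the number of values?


The data has n = 7 elements.
Q1 index = floor(7 / 4) = floor(1.75) = 1; Q3 index = floor(3 * 7 / 4) = floor(5.25) = 5
Q1 = element at index 1 = 4
Q3 = element at index 5 = 27
IQR = 27 - 4 = 23
Final answer: 23


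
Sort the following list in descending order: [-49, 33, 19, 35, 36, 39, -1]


Original list: [-49, 33, 19, 35, 36, 39, -1]
Repeatedly take the largest remaining element:
  Remaining [-49, 33, 19, 35, 36, 39, -1] -> largest is 39
  Remaining [-49, 33, 19, 35, 36, -1] -> largest is 36
  Remaining [-49, 33, 19, 35, -1] -> largest is 35
  Remaining [-49, 33, 19, -1] -> largest is 33
  Remaining [-49, 19, -1] -> largest is 19
  Remaining [-49, -1] -> largest is -1
  Remaining [-49] -> largest is -49
Collecting the picks in order gives the descending list.
Final answer: [39, 36, 35, 33, 19, -1, -49]


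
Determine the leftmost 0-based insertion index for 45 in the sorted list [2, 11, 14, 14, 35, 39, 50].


List is sorted: [2, 11, 14, 14, 35, 39, 50]
We need the leftmost position where 45 can be inserted, i.e. the first index whose element is >= 45 (or the end of the list if none is).
Binary search with low=0, high=7 (0-based indices):
  low=0, high=7, mid=3: a[3]=14 < 45, so low = 4
  low=4, high=7, mid=5: a[5]=39 < 45, so low = 6
  low=6, high=7, mid=6: a[6]=50 >= 45, so high = 6
Now low = high = 6, so the insertion index is 6.
Final answer: 6


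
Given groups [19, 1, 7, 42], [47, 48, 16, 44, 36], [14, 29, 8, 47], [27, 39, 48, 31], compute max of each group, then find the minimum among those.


Find max of each group:
  Group 1: [19, 1, 7, 42] -> max = 42
  Group 2: [47, 48, 16, 44, 36] -> max = 48
  Group 3: [14, 29, 8, 47] -> max = 47
  Group 4: [27, 39, 48, 31] -> max = 48
Maxes: [42, 48, 47, 48]
Minimum of maxes = 42
Final answer: 42


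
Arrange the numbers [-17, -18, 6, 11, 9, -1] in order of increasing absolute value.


Compute absolute values:
  |-17| = 17
  |-18| = 18
  |6| = 6
  |11| = 11
  |9| = 9
  |-1| = 1
Absolute values in increasing order: 1 < 6 < 9 < 11 < 17 < 18
Listing the original numbers in that order gives the answer.
Final answer: [-1, 6, 9, 11, -17, -18]


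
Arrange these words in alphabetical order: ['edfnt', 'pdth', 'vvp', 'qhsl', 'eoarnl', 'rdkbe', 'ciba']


Compare strings character by character (the first differing letter decides):
  'ciba' < 'edfnt' since 'c' < 'e' at position 1
  'edfnt' < 'eoarnl' since 'd' < 'o' at position 2
  'eoarnl' < 'pdth' since 'e' < 'p' at position 1
  'pdth' < 'qhsl' since 'p' < 'q' at position 1
  'qhsl' < 'rdkbe' since 'q' < 'r' at position 1
  'rdkbe' < 'vvp' since 'r' < 'v' at position 1
Chaining these comparisons gives the alphabetical order.
Final answer: ['ciba', 'edfnt', 'eoarnl', 'pdth', 'qhsl', 'rdkbe', 'vvp']


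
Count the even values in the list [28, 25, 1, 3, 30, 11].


Check each element:
  28 is even
  25 is odd
  1 is odd
  3 is odd
  30 is even
  11 is odd
Evens: [28, 30]
Count of evens = 2
Final answer: 2


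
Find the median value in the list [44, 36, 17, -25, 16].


First, sort the list: [-25, 16, 17, 36, 44]
The list has 5 elements (odd count).
The middle index is 2 (0-based), and the element there is 17.
Final answer: 17


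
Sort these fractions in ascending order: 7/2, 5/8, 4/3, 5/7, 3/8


Convert to decimal for comparison:
  7/2 = 3.5
  5/8 = 0.625
  4/3 = 1.3333
  5/7 = 0.7143
  3/8 = 0.375
Decimals in increasing order: 0.375 < 0.625 < 0.7143 < 1.3333 < 3.5
Writing each back as its fraction gives the sorted order.
Final answer: 3/8, 5/8, 5/7, 4/3, 7/2


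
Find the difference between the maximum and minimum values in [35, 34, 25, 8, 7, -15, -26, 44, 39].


Maximum value: 44
Minimum value: -26
Range = 44 - (-26) = 70
Final answer: 70


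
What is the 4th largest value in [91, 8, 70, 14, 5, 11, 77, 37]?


Sort descending: [91, 77, 70, 37, 14, 11, 8, 5]
The 4th element (1-indexed) is at index 3.
Value = 37
Final answer: 37


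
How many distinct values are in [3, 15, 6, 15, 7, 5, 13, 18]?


List all unique values:
Distinct values: [3, 5, 6, 7, 13, 15, 18]
Count = 7
Final answer: 7


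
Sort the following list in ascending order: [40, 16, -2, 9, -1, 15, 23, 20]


Original list: [40, 16, -2, 9, -1, 15, 23, 20]
Repeatedly take the smallest remaining element:
  Remaining [40, 16, -2, 9, -1, 15, 23, 20] -> smallest is -2
  Remaining [40, 16, 9, -1, 15, 23, 20] -> smallest is -1
  Remaining [40, 16, 9, 15, 23, 20] -> smallest is 9
  Remaining [40, 16, 15, 23, 20] -> smallest is 15
  Remaining [40, 16, 23, 20] -> smallest is 16
  Remaining [40, 23, 20] -> smallest is 20
  Remaining [40, 23] -> smallest is 23
  Remaining [40] -> smallest is 40
Collecting the picks in order gives the sorted list.
Final answer: [-2, -1, 9, 15, 16, 20, 23, 40]


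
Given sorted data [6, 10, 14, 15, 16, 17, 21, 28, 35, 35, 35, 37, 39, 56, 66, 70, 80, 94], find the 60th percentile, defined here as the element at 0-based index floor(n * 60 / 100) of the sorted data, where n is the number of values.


The dataset has n = 18 elements.
Index = floor(18 * 60 / 100) = floor(1080 / 100) = floor(10.8) = 10
Counting from index 0 in the sorted data, the element at index 10 is 35.
Final answer: 35


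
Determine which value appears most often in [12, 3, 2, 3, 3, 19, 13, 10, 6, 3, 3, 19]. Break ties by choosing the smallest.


Count the frequency of each value:
  2 appears 1 time(s)
  3 appears 5 time(s)
  6 appears 1 time(s)
  10 appears 1 time(s)
  12 appears 1 time(s)
  13 appears 1 time(s)
  19 appears 2 time(s)
Maximum frequency is 5.
Only 3 reaches that frequency, so it is the mode.
Final answer: 3


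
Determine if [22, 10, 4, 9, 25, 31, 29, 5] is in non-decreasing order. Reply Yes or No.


Check consecutive pairs:
  22 <= 10? False
  10 <= 4? False
  4 <= 9? True
  9 <= 25? True
  25 <= 31? True
  31 <= 29? False
  29 <= 5? False
4 consecutive pair(s) are out of order, so the list is not sorted.
Final answer: No


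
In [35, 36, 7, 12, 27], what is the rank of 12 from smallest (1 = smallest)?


Sort ascending: [7, 12, 27, 35, 36]
Find 12 in the sorted list.
12 is at position 2 (1-indexed).
Final answer: 2


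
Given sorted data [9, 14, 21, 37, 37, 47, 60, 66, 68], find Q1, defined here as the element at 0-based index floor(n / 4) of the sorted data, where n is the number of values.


The list has n = 9 elements.
Q1 index = floor(9 / 4) = floor(2.25) = 2
Counting from index 0 in the sorted data, the element at index 2 is 21.
Final answer: 21


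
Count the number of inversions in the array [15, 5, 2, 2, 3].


For each element, count the later elements that are smaller than it:
  15 (index 0): smaller elements after it = [5, 2, 2, 3] -> 4
  5 (index 1): smaller elements after it = [2, 2, 3] -> 3
  2 (index 2): smaller elements after it = [] -> 0
  2 (index 3): smaller elements after it = [] -> 0
Total inversions = 4 + 3 + 0 + 0 = 7
Final answer: 7


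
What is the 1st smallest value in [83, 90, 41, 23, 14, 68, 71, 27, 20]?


Sort ascending: [14, 20, 23, 27, 41, 68, 71, 83, 90]
The 1st element (1-indexed) is at index 0.
Value = 14
Final answer: 14


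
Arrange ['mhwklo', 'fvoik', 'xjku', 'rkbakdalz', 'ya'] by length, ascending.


Compute lengths:
  'mhwklo' has length 6
  'fvoik' has length 5
  'xjku' has length 4
  'rkbakdalz' has length 9
  'ya' has length 2
Lengths in increasing order: 2 < 4 < 5 < 6 < 9
Listing the words in that order gives the answer.
Final answer: ['ya', 'xjku', 'fvoik', 'mhwklo', 'rkbakdalz']


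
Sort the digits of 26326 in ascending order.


The number 26326 has digits: 2, 6, 3, 2, 6
Sorted: 2, 2, 3, 6, 6
Joining the sorted digits gives the result.
Final answer: 22366


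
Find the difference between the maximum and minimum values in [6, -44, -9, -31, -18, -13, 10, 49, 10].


Maximum value: 49
Minimum value: -44
Range = 49 - (-44) = 93
Final answer: 93


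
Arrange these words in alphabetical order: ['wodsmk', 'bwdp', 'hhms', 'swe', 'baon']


Compare strings character by character (the first differing letter decides):
  'baon' < 'bwdp' since 'a' < 'w' at position 2
  'bwdp' < 'hhms' since 'b' < 'h' at position 1
  'hhms' < 'swe' since 'h' < 's' at position 1
  'swe' < 'wodsmk' since 's' < 'w' at position 1
Chaining these comparisons gives the alphabetical order.
Final answer: ['baon', 'bwdp', 'hhms', 'swe', 'wodsmk']


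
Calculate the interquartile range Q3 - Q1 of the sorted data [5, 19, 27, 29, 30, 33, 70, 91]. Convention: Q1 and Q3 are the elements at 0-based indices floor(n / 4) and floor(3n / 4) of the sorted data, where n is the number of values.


The data has n = 8 elements.
Q1 index = floor(8 / 4) = floor(2) = 2; Q3 index = floor(3 * 8 / 4) = floor(6) = 6
Q1 = element at index 2 = 27
Q3 = element at index 6 = 70
IQR = 70 - 27 = 43
Final answer: 43


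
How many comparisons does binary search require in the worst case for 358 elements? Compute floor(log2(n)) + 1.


Binary search halves the search space each step.
Maximum comparisons = floor(log2(358)) + 1
log2(358) = 8.4838
floor(log2(358)) = 8, so 8 + 1 = 9
Final answer: 9


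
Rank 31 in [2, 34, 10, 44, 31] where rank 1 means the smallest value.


Sort ascending: [2, 10, 31, 34, 44]
Find 31 in the sorted list.
31 is at position 3 (1-indexed).
Final answer: 3


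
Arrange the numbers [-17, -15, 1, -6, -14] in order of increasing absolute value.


Compute absolute values:
  |-17| = 17
  |-15| = 15
  |1| = 1
  |-6| = 6
  |-14| = 14
Absolute values in increasing order: 1 < 6 < 14 < 15 < 17
Listing the original numbers in that order gives the answer.
Final answer: [1, -6, -14, -15, -17]


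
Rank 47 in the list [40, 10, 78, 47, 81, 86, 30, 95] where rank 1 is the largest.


Sort descending: [95, 86, 81, 78, 47, 40, 30, 10]
Find 47 in the sorted list.
47 is at position 5.
Final answer: 5


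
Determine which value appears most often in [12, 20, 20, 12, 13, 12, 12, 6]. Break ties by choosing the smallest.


Count the frequency of each value:
  6 appears 1 time(s)
  12 appears 4 time(s)
  13 appears 1 time(s)
  20 appears 2 time(s)
Maximum frequency is 4.
Only 12 reaches that frequency, so it is the mode.
Final answer: 12
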